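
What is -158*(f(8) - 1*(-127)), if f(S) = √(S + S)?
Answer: -20698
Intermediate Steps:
f(S) = √2*√S (f(S) = √(2*S) = √2*√S)
-158*(f(8) - 1*(-127)) = -158*(√2*√8 - 1*(-127)) = -158*(√2*(2*√2) + 127) = -158*(4 + 127) = -158*131 = -20698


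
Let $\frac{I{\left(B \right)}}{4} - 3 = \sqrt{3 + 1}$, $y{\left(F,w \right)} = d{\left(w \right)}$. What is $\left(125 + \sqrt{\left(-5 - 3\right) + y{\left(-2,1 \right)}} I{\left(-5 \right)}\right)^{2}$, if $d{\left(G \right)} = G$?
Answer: $12825 + 5000 i \sqrt{7} \approx 12825.0 + 13229.0 i$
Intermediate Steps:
$y{\left(F,w \right)} = w$
$I{\left(B \right)} = 20$ ($I{\left(B \right)} = 12 + 4 \sqrt{3 + 1} = 12 + 4 \sqrt{4} = 12 + 4 \cdot 2 = 12 + 8 = 20$)
$\left(125 + \sqrt{\left(-5 - 3\right) + y{\left(-2,1 \right)}} I{\left(-5 \right)}\right)^{2} = \left(125 + \sqrt{\left(-5 - 3\right) + 1} \cdot 20\right)^{2} = \left(125 + \sqrt{-8 + 1} \cdot 20\right)^{2} = \left(125 + \sqrt{-7} \cdot 20\right)^{2} = \left(125 + i \sqrt{7} \cdot 20\right)^{2} = \left(125 + 20 i \sqrt{7}\right)^{2}$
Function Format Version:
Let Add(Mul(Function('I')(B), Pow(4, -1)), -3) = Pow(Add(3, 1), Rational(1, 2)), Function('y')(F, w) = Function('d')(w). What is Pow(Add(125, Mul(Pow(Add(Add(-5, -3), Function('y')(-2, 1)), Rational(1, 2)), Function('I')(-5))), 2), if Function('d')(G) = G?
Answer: Add(12825, Mul(5000, I, Pow(7, Rational(1, 2)))) ≈ Add(12825., Mul(13229., I))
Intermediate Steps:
Function('y')(F, w) = w
Function('I')(B) = 20 (Function('I')(B) = Add(12, Mul(4, Pow(Add(3, 1), Rational(1, 2)))) = Add(12, Mul(4, Pow(4, Rational(1, 2)))) = Add(12, Mul(4, 2)) = Add(12, 8) = 20)
Pow(Add(125, Mul(Pow(Add(Add(-5, -3), Function('y')(-2, 1)), Rational(1, 2)), Function('I')(-5))), 2) = Pow(Add(125, Mul(Pow(Add(Add(-5, -3), 1), Rational(1, 2)), 20)), 2) = Pow(Add(125, Mul(Pow(Add(-8, 1), Rational(1, 2)), 20)), 2) = Pow(Add(125, Mul(Pow(-7, Rational(1, 2)), 20)), 2) = Pow(Add(125, Mul(Mul(I, Pow(7, Rational(1, 2))), 20)), 2) = Pow(Add(125, Mul(20, I, Pow(7, Rational(1, 2)))), 2)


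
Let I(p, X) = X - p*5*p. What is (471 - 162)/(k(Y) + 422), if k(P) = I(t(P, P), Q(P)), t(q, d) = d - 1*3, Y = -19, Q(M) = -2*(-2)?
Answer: -309/1994 ≈ -0.15496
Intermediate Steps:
Q(M) = 4
t(q, d) = -3 + d (t(q, d) = d - 3 = -3 + d)
I(p, X) = X - 5*p² (I(p, X) = X - 5*p*p = X - 5*p²)
k(P) = 4 - 5*(-3 + P)²
(471 - 162)/(k(Y) + 422) = (471 - 162)/((4 - 5*(-3 - 19)²) + 422) = 309/((4 - 5*(-22)²) + 422) = 309/((4 - 5*484) + 422) = 309/((4 - 2420) + 422) = 309/(-2416 + 422) = 309/(-1994) = 309*(-1/1994) = -309/1994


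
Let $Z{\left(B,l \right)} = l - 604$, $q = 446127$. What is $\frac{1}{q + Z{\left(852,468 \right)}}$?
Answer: $\frac{1}{445991} \approx 2.2422 \cdot 10^{-6}$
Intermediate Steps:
$Z{\left(B,l \right)} = -604 + l$
$\frac{1}{q + Z{\left(852,468 \right)}} = \frac{1}{446127 + \left(-604 + 468\right)} = \frac{1}{446127 - 136} = \frac{1}{445991}$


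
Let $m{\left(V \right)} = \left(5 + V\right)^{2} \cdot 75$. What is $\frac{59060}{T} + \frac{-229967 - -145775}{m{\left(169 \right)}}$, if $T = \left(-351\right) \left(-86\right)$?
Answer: $\frac{609102418}{317330325} \approx 1.9195$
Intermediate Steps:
$m{\left(V \right)} = 75 \left(5 + V\right)^{2}$
$T = 30186$
$\frac{59060}{T} + \frac{-229967 - -145775}{m{\left(169 \right)}} = \frac{59060}{30186} + \frac{-229967 - -145775}{75 \left(5 + 169\right)^{2}} = 59060 \cdot \frac{1}{30186} + \frac{-229967 + 145775}{75 \cdot 174^{2}} = \frac{29530}{15093} - \frac{84192}{75 \cdot 30276} = \frac{29530}{15093} - \frac{84192}{2270700} = \frac{29530}{15093} - \frac{7016}{189225} = \frac{609102418}{317330325}$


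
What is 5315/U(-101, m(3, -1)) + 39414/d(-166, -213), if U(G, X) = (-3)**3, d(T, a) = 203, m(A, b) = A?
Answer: -14767/5481 ≈ -2.6942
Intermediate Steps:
U(G, X) = -27
5315/U(-101, m(3, -1)) + 39414/d(-166, -213) = 5315/(-27) + 39414/203 = 5315*(-1/27) + 39414*(1/203) = -5315/27 + 39414/203 = -14767/5481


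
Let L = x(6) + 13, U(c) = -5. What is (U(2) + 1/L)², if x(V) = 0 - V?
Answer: 1156/49 ≈ 23.592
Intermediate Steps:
x(V) = -V
L = 7 (L = -1*6 + 13 = -6 + 13 = 7)
(U(2) + 1/L)² = (-5 + 1/7)² = (-5 + ⅐)² = (-34/7)² = 1156/49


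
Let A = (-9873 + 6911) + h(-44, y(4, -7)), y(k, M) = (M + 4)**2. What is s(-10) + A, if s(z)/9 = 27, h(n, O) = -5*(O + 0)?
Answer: -2764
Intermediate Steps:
y(k, M) = (4 + M)**2
h(n, O) = -5*O
s(z) = 243 (s(z) = 9*27 = 243)
A = -3007 (A = (-9873 + 6911) - 5*(4 - 7)**2 = -2962 - 5*(-3)**2 = -2962 - 5*9 = -2962 - 45 = -3007)
s(-10) + A = 243 - 3007 = -2764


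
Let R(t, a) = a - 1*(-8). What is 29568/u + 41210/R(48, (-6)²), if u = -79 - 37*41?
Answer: 383751/418 ≈ 918.06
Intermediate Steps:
u = -1596 (u = -79 - 1517 = -1596)
R(t, a) = 8 + a (R(t, a) = a + 8 = 8 + a)
29568/u + 41210/R(48, (-6)²) = 29568/(-1596) + 41210/(8 + (-6)²) = 29568*(-1/1596) + 41210/(8 + 36) = -352/19 + 41210/44 = -352/19 + 41210*(1/44) = -352/19 + 20605/22 = 383751/418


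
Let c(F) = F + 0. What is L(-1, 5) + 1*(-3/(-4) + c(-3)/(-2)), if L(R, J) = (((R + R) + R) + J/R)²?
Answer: 265/4 ≈ 66.250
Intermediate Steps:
c(F) = F
L(R, J) = (3*R + J/R)² (L(R, J) = ((2*R + R) + J/R)² = (3*R + J/R)²)
L(-1, 5) + 1*(-3/(-4) + c(-3)/(-2)) = (5 + 3*(-1)²)²/(-1)² + 1*(-3/(-4) - 3/(-2)) = 1*(5 + 3*1)² + 1*(-3*(-¼) - 3*(-½)) = 1*(5 + 3)² + 1*(¾ + 3/2) = 1*8² + 1*(9/4) = 1*64 + 9/4 = 64 + 9/4 = 265/4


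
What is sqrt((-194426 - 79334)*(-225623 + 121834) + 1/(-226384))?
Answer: sqrt(91010771435788220091)/56596 ≈ 1.6856e+5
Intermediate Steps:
sqrt((-194426 - 79334)*(-225623 + 121834) + 1/(-226384)) = sqrt(-273760*(-103789) - 1/226384) = sqrt(28413276640 - 1/226384) = sqrt(6432311218869759/226384) = sqrt(91010771435788220091)/56596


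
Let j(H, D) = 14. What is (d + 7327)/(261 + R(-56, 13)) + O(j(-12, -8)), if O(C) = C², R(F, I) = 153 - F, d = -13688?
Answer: 85759/470 ≈ 182.47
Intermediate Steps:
(d + 7327)/(261 + R(-56, 13)) + O(j(-12, -8)) = (-13688 + 7327)/(261 + (153 - 1*(-56))) + 14² = -6361/(261 + (153 + 56)) + 196 = -6361/(261 + 209) + 196 = -6361/470 + 196 = 85759/470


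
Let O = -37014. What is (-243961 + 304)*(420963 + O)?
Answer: -93551861493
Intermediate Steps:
(-243961 + 304)*(420963 + O) = (-243961 + 304)*(420963 - 37014) = -243657*383949 = -93551861493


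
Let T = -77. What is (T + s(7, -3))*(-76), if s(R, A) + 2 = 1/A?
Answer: 18088/3 ≈ 6029.3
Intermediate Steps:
s(R, A) = -2 + 1/A
(T + s(7, -3))*(-76) = (-77 + (-2 + 1/(-3)))*(-76) = (-77 + (-2 - ⅓))*(-76) = (-77 - 7/3)*(-76) = -238/3*(-76) = 18088/3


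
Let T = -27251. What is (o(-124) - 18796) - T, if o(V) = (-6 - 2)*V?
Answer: 9447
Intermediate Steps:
o(V) = -8*V
(o(-124) - 18796) - T = (-8*(-124) - 18796) - 1*(-27251) = (992 - 18796) + 27251 = -17804 + 27251 = 9447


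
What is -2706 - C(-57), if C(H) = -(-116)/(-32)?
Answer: -21619/8 ≈ -2702.4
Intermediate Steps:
C(H) = -29/8 (C(H) = -(-116)*(-1)/32 = -4*29/32 = -29/8)
-2706 - C(-57) = -2706 - 1*(-29/8) = -2706 + 29/8 = -21619/8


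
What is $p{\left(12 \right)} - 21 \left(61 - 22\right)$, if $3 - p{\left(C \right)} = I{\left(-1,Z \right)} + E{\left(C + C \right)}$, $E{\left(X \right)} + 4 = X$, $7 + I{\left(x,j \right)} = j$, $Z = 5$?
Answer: $-834$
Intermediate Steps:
$I{\left(x,j \right)} = -7 + j$
$E{\left(X \right)} = -4 + X$
$p{\left(C \right)} = 9 - 2 C$ ($p{\left(C \right)} = 3 - \left(\left(-7 + 5\right) + \left(-4 + \left(C + C\right)\right)\right) = 3 - \left(-2 + \left(-4 + 2 C\right)\right) = 3 - \left(-6 + 2 C\right) = 9 - 2 C$)
$p{\left(12 \right)} - 21 \left(61 - 22\right) = \left(9 - 24\right) - 21 \left(61 - 22\right) = \left(9 - 24\right) - 819 = -15 - 819 = -834$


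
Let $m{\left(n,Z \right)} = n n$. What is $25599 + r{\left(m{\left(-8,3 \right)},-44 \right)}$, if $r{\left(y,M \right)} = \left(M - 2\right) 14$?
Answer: $24955$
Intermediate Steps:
$m{\left(n,Z \right)} = n^{2}$
$r{\left(y,M \right)} = -28 + 14 M$ ($r{\left(y,M \right)} = \left(-2 + M\right) 14 = -28 + 14 M$)
$25599 + r{\left(m{\left(-8,3 \right)},-44 \right)} = 25599 + \left(-28 + 14 \left(-44\right)\right) = 25599 - 644 = 24955$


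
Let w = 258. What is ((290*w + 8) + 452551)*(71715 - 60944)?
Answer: 5680399209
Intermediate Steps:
((290*w + 8) + 452551)*(71715 - 60944) = ((290*258 + 8) + 452551)*(71715 - 60944) = ((74820 + 8) + 452551)*10771 = (74828 + 452551)*10771 = 527379*10771 = 5680399209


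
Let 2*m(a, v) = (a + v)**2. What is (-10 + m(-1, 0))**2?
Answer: 361/4 ≈ 90.250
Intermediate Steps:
m(a, v) = (a + v)**2/2
(-10 + m(-1, 0))**2 = (-10 + (-1 + 0)**2/2)**2 = (-10 + (1/2)*(-1)**2)**2 = (-10 + (1/2)*1)**2 = (-10 + 1/2)**2 = (-19/2)**2 = 361/4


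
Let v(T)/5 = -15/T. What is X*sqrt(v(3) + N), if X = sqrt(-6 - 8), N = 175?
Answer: 10*I*sqrt(21) ≈ 45.826*I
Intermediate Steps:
v(T) = -75/T (v(T) = 5*(-15/T) = -75/T)
X = I*sqrt(14) (X = sqrt(-14) = I*sqrt(14) ≈ 3.7417*I)
X*sqrt(v(3) + N) = (I*sqrt(14))*sqrt(-75/3 + 175) = (I*sqrt(14))*sqrt(-75*1/3 + 175) = (I*sqrt(14))*sqrt(-25 + 175) = (I*sqrt(14))*sqrt(150) = (I*sqrt(14))*(5*sqrt(6)) = 10*I*sqrt(21)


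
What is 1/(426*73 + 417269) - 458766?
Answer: -205695535121/448367 ≈ -4.5877e+5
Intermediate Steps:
1/(426*73 + 417269) - 458766 = 1/(31098 + 417269) - 458766 = 1/448367 - 458766 = -205695535121/448367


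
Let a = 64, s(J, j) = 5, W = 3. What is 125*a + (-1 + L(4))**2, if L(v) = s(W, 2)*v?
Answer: 8361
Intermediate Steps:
L(v) = 5*v
125*a + (-1 + L(4))**2 = 125*64 + (-1 + 5*4)**2 = 8000 + (-1 + 20)**2 = 8000 + 19**2 = 8000 + 361 = 8361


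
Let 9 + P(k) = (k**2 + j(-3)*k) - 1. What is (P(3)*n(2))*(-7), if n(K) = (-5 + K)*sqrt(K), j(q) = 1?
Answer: 42*sqrt(2) ≈ 59.397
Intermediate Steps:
n(K) = sqrt(K)*(-5 + K)
P(k) = -10 + k + k**2 (P(k) = -9 + ((k**2 + 1*k) - 1) = -9 + ((k**2 + k) - 1) = -9 + ((k + k**2) - 1) = -9 + (-1 + k + k**2) = -10 + k + k**2)
(P(3)*n(2))*(-7) = ((-10 + 3 + 3**2)*(sqrt(2)*(-5 + 2)))*(-7) = ((-10 + 3 + 9)*(sqrt(2)*(-3)))*(-7) = (2*(-3*sqrt(2)))*(-7) = -6*sqrt(2)*(-7) = 42*sqrt(2)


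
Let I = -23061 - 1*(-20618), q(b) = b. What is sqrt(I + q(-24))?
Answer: I*sqrt(2467) ≈ 49.669*I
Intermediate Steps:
I = -2443 (I = -23061 + 20618 = -2443)
sqrt(I + q(-24)) = sqrt(-2443 - 24) = sqrt(-2467) = I*sqrt(2467)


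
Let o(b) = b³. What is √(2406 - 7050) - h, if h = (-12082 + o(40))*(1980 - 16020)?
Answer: 728928720 + 6*I*√129 ≈ 7.2893e+8 + 68.147*I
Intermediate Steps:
h = -728928720 (h = (-12082 + 40³)*(1980 - 16020) = (-12082 + 64000)*(-14040) = 51918*(-14040) = -728928720)
√(2406 - 7050) - h = √(2406 - 7050) - 1*(-728928720) = √(-4644) + 728928720 = 6*I*√129 + 728928720 = 728928720 + 6*I*√129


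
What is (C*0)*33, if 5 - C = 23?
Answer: 0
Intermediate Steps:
C = -18 (C = 5 - 1*23 = 5 - 23 = -18)
(C*0)*33 = -18*0*33 = 0*33 = 0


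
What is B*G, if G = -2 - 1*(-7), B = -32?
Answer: -160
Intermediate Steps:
G = 5 (G = -2 + 7 = 5)
B*G = -32*5 = -160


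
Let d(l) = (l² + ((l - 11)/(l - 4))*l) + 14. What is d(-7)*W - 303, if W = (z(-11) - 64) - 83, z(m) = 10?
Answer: -81012/11 ≈ -7364.7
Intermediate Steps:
d(l) = 14 + l² + l*(-11 + l)/(-4 + l) (d(l) = (l² + ((-11 + l)/(-4 + l))*l) + 14 = (l² + l*(-11 + l)/(-4 + l)) + 14 = 14 + l² + l*(-11 + l)/(-4 + l))
W = -137 (W = (10 - 64) - 83 = -54 - 83 = -137)
d(-7)*W - 303 = ((-56 + (-7)³ - 3*(-7)² + 3*(-7))/(-4 - 7))*(-137) - 303 = ((-56 - 343 - 3*49 - 21)/(-11))*(-137) - 303 = -(-56 - 343 - 147 - 21)/11*(-137) - 303 = -1/11*(-567)*(-137) - 303 = (567/11)*(-137) - 303 = -77679/11 - 303 = -81012/11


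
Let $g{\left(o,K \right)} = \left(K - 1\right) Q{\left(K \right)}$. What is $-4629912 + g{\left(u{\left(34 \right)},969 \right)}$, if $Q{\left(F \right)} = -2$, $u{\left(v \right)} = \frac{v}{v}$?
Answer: $-4631848$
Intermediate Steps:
$u{\left(v \right)} = 1$
$g{\left(o,K \right)} = 2 - 2 K$ ($g{\left(o,K \right)} = \left(K - 1\right) \left(-2\right) = \left(-1 + K\right) \left(-2\right) = 2 - 2 K$)
$-4629912 + g{\left(u{\left(34 \right)},969 \right)} = -4629912 + \left(2 - 1938\right) = -4629912 - 1936 = -4631848$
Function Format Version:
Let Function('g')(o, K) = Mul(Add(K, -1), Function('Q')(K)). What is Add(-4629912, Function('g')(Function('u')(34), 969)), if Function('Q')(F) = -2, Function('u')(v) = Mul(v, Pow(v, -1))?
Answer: -4631848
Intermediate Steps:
Function('u')(v) = 1
Function('g')(o, K) = Add(2, Mul(-2, K)) (Function('g')(o, K) = Mul(Add(K, -1), -2) = Mul(Add(-1, K), -2) = Add(2, Mul(-2, K)))
Add(-4629912, Function('g')(Function('u')(34), 969)) = Add(-4629912, Add(2, Mul(-2, 969))) = Add(-4629912, Add(2, -1938)) = Add(-4629912, -1936) = -4631848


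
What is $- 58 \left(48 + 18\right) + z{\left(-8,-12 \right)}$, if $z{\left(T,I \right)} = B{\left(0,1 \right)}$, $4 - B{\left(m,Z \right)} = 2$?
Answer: $-3826$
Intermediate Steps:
$B{\left(m,Z \right)} = 2$ ($B{\left(m,Z \right)} = 4 - 2 = 2$)
$z{\left(T,I \right)} = 2$
$- 58 \left(48 + 18\right) + z{\left(-8,-12 \right)} = - 58 \left(48 + 18\right) + 2 = \left(-58\right) 66 + 2 = -3828 + 2 = -3826$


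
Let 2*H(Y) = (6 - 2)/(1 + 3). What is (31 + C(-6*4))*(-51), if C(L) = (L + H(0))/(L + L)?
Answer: -51391/32 ≈ -1606.0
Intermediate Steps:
H(Y) = ½ (H(Y) = ((6 - 2)/(1 + 3))/2 = (4/4)/2 = (4*(¼))/2 = (½)*1 = ½)
C(L) = (½ + L)/(2*L) (C(L) = (L + ½)/(L + L) = (½ + L)/((2*L)) = (½ + L)*(1/(2*L)) = (½ + L)/(2*L))
(31 + C(-6*4))*(-51) = (31 + (1 + 2*(-6*4))/(4*((-6*4))))*(-51) = (31 + (¼)*(1 + 2*(-24))/(-24))*(-51) = (31 + (¼)*(-1/24)*(1 - 48))*(-51) = (31 + (¼)*(-1/24)*(-47))*(-51) = (31 + 47/96)*(-51) = (3023/96)*(-51) = -51391/32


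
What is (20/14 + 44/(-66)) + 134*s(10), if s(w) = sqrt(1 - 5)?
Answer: 16/21 + 268*I ≈ 0.7619 + 268.0*I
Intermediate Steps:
s(w) = 2*I (s(w) = sqrt(-4) = 2*I)
(20/14 + 44/(-66)) + 134*s(10) = (20/14 + 44/(-66)) + 134*(2*I) = (20*(1/14) + 44*(-1/66)) + 268*I = (10/7 - 2/3) + 268*I = 16/21 + 268*I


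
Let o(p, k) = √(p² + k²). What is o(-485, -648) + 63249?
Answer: 63249 + √655129 ≈ 64058.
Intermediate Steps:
o(p, k) = √(k² + p²)
o(-485, -648) + 63249 = √((-648)² + (-485)²) + 63249 = √(419904 + 235225) + 63249 = √655129 + 63249 = 63249 + √655129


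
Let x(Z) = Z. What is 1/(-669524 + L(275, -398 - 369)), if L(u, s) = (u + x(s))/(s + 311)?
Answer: -38/25441871 ≈ -1.4936e-6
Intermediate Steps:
L(u, s) = (s + u)/(311 + s) (L(u, s) = (u + s)/(s + 311) = (s + u)/(311 + s))
1/(-669524 + L(275, -398 - 369)) = 1/(-669524 + ((-398 - 369) + 275)/(311 + (-398 - 369))) = 1/(-669524 + (-767 + 275)/(311 - 767)) = 1/(-669524 - 492/(-456)) = 1/(-669524 - 1/456*(-492)) = 1/(-669524 + 41/38) = 1/(-25441871/38) = -38/25441871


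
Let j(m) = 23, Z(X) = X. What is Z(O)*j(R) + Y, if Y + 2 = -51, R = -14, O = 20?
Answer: 407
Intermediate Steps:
Y = -53 (Y = -2 - 51 = -53)
Z(O)*j(R) + Y = 20*23 - 53 = 460 - 53 = 407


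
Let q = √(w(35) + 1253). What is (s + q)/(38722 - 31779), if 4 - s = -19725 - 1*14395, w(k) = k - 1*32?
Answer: 34124/6943 + 2*√314/6943 ≈ 4.9200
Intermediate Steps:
w(k) = -32 + k (w(k) = k - 32 = -32 + k)
s = 34124 (s = 4 - (-19725 - 1*14395) = 4 - (-19725 - 14395) = 4 - 1*(-34120) = 4 + 34120 = 34124)
q = 2*√314 (q = √((-32 + 35) + 1253) = √(3 + 1253) = √1256 = 2*√314 ≈ 35.440)
(s + q)/(38722 - 31779) = (34124 + 2*√314)/(38722 - 31779) = (34124 + 2*√314)/6943 = (34124 + 2*√314)*(1/6943) = 34124/6943 + 2*√314/6943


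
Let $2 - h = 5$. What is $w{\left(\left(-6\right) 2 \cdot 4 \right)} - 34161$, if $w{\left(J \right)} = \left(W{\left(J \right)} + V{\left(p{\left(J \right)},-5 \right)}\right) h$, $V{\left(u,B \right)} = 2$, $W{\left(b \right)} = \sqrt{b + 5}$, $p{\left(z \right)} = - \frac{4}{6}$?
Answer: $-34167 - 3 i \sqrt{43} \approx -34167.0 - 19.672 i$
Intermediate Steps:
$p{\left(z \right)} = - \frac{2}{3}$ ($p{\left(z \right)} = \left(-4\right) \frac{1}{6} = - \frac{2}{3}$)
$W{\left(b \right)} = \sqrt{5 + b}$
$h = -3$ ($h = 2 - 5 = -3$)
$w{\left(J \right)} = -6 - 3 \sqrt{5 + J}$ ($w{\left(J \right)} = \left(\sqrt{5 + J} + 2\right) \left(-3\right) = \left(2 + \sqrt{5 + J}\right) \left(-3\right) = -6 - 3 \sqrt{5 + J}$)
$w{\left(\left(-6\right) 2 \cdot 4 \right)} - 34161 = \left(-6 - 3 \sqrt{5 + \left(-6\right) 2 \cdot 4}\right) - 34161 = \left(-6 - 3 \sqrt{5 - 48}\right) - 34161 = \left(-6 - 3 \sqrt{-43}\right) - 34161 = \left(-6 - 3 i \sqrt{43}\right) - 34161 = -34167 - 3 i \sqrt{43}$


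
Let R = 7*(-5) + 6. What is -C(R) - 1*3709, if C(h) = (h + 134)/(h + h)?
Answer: -215017/58 ≈ -3707.2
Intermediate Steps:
R = -29 (R = -35 + 6 = -29)
C(h) = (134 + h)/(2*h) (C(h) = (134 + h)/((2*h)) = (134 + h)*(1/(2*h)) = (134 + h)/(2*h))
-C(R) - 1*3709 = -(134 - 29)/(2*(-29)) - 1*3709 = -(-1)*105/(2*29) - 3709 = -1*(-105/58) - 3709 = 105/58 - 3709 = -215017/58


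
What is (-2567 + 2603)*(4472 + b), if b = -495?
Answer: 143172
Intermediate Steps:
(-2567 + 2603)*(4472 + b) = (-2567 + 2603)*(4472 - 495) = 36*3977 = 143172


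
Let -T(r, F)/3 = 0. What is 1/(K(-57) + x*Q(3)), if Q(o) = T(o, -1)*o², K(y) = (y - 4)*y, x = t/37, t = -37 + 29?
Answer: 1/3477 ≈ 0.00028760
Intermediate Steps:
t = -8
x = -8/37 ≈ -0.21622
K(y) = y*(-4 + y) (K(y) = (-4 + y)*y = y*(-4 + y))
T(r, F) = 0 (T(r, F) = -3*0 = 0)
Q(o) = 0 (Q(o) = 0*o² = 0)
1/(K(-57) + x*Q(3)) = 1/(-57*(-4 - 57) - 8/37*0) = 1/(-57*(-61) + 0) = 1/(3477 + 0) = 1/3477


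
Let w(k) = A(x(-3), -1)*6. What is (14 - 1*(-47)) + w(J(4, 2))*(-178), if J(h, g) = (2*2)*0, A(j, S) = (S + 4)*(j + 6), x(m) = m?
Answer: -9551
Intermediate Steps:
A(j, S) = (4 + S)*(6 + j)
J(h, g) = 0 (J(h, g) = 4*0 = 0)
w(k) = 54 (w(k) = (24 + 4*(-3) + 6*(-1) - 1*(-3))*6 = (24 - 12 - 6 + 3)*6 = 9*6 = 54)
(14 - 1*(-47)) + w(J(4, 2))*(-178) = (14 - 1*(-47)) + 54*(-178) = (14 + 47) - 9612 = 61 - 9612 = -9551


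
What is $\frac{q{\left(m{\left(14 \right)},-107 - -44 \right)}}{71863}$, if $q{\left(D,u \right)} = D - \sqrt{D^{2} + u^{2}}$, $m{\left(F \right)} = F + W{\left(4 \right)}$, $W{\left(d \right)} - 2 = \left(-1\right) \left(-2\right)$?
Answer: $\frac{18}{71863} - \frac{9 \sqrt{53}}{71863} \approx -0.00066127$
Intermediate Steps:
$W{\left(d \right)} = 4$ ($W{\left(d \right)} = 2 - -2 = 2 + 2 = 4$)
$m{\left(F \right)} = 4 + F$ ($m{\left(F \right)} = F + 4 = 4 + F$)
$\frac{q{\left(m{\left(14 \right)},-107 - -44 \right)}}{71863} = \frac{\left(4 + 14\right) - \sqrt{\left(4 + 14\right)^{2} + \left(-107 - -44\right)^{2}}}{71863} = \left(18 - \sqrt{18^{2} + \left(-107 + 44\right)^{2}}\right) \frac{1}{71863} = \left(18 - \sqrt{324 + \left(-63\right)^{2}}\right) \frac{1}{71863} = \left(18 - \sqrt{324 + 3969}\right) \frac{1}{71863} = \left(18 - \sqrt{4293}\right) \frac{1}{71863} = \left(18 - 9 \sqrt{53}\right) \frac{1}{71863} = \frac{18}{71863} - \frac{9 \sqrt{53}}{71863}$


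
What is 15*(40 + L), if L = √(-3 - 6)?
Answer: 600 + 45*I ≈ 600.0 + 45.0*I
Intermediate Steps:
L = 3*I (L = √(-9) = 3*I ≈ 3.0*I)
15*(40 + L) = 15*(40 + 3*I) = 600 + 45*I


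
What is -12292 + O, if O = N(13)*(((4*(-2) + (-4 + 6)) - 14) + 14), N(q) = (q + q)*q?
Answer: -14320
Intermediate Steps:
N(q) = 2*q² (N(q) = (2*q)*q = 2*q²)
O = -2028 (O = (2*13²)*(((4*(-2) + (-4 + 6)) - 14) + 14) = (2*169)*(((-8 + 2) - 14) + 14) = 338*((-6 - 14) + 14) = 338*(-20 + 14) = 338*(-6) = -2028)
-12292 + O = -12292 - 2028 = -14320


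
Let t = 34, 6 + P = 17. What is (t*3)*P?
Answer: 1122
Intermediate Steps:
P = 11 (P = -6 + 17 = 11)
(t*3)*P = (34*3)*11 = 102*11 = 1122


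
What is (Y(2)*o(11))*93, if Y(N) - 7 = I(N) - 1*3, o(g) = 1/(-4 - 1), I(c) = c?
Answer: -558/5 ≈ -111.60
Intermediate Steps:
o(g) = -⅕ (o(g) = 1/(-5) = -⅕)
Y(N) = 4 + N (Y(N) = 7 + (N - 1*3) = 7 + (N - 3) = 7 + (-3 + N) = 4 + N)
(Y(2)*o(11))*93 = ((4 + 2)*(-⅕))*93 = (6*(-⅕))*93 = -6/5*93 = -558/5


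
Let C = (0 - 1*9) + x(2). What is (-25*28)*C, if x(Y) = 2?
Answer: 4900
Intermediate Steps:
C = -7 (C = (0 - 1*9) + 2 = (0 - 9) + 2 = -9 + 2 = -7)
(-25*28)*C = -25*28*(-7) = -700*(-7) = 4900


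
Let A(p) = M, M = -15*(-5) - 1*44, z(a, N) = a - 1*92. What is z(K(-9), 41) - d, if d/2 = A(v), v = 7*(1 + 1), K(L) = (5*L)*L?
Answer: 251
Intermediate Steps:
K(L) = 5*L**2
z(a, N) = -92 + a (z(a, N) = a - 92 = -92 + a)
v = 14 (v = 7*2 = 14)
M = 31 (M = 75 - 44 = 31)
A(p) = 31
d = 62 (d = 2*31 = 62)
z(K(-9), 41) - d = (-92 + 5*(-9)**2) - 1*62 = (-92 + 5*81) - 62 = (-92 + 405) - 62 = 313 - 62 = 251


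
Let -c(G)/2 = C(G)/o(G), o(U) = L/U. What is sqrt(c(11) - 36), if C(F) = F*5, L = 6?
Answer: I*sqrt(2139)/3 ≈ 15.416*I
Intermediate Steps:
C(F) = 5*F
o(U) = 6/U
c(G) = -5*G**2/3 (c(G) = -2*5*G/(6/G) = -2*5*G*G/6 = -5*G**2/3)
sqrt(c(11) - 36) = sqrt(-5/3*11**2 - 36) = sqrt(-5/3*121 - 36) = sqrt(-605/3 - 36) = sqrt(-713/3) = I*sqrt(2139)/3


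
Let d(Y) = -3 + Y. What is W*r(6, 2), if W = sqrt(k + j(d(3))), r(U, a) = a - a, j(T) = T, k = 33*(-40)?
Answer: 0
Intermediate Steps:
k = -1320
r(U, a) = 0
W = 2*I*sqrt(330) (W = sqrt(-1320 + (-3 + 3)) = sqrt(-1320 + 0) = sqrt(-1320) = 2*I*sqrt(330) ≈ 36.332*I)
W*r(6, 2) = (2*I*sqrt(330))*0 = 0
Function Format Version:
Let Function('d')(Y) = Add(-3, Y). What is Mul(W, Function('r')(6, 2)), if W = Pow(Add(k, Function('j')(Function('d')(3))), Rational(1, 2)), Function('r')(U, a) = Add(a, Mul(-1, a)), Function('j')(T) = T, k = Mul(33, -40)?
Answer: 0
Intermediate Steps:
k = -1320
Function('r')(U, a) = 0
W = Mul(2, I, Pow(330, Rational(1, 2))) (W = Pow(Add(-1320, Add(-3, 3)), Rational(1, 2)) = Pow(Add(-1320, 0), Rational(1, 2)) = Pow(-1320, Rational(1, 2)) = Mul(2, I, Pow(330, Rational(1, 2))) ≈ Mul(36.332, I))
Mul(W, Function('r')(6, 2)) = Mul(Mul(2, I, Pow(330, Rational(1, 2))), 0) = 0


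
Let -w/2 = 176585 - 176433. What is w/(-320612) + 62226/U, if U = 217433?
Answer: 5004125486/17427907249 ≈ 0.28713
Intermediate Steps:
w = -304 (w = -2*(176585 - 176433) = -2*152 = -304)
w/(-320612) + 62226/U = -304/(-320612) + 62226/217433 = -304*(-1/320612) + 62226*(1/217433) = 76/80153 + 62226/217433 = 5004125486/17427907249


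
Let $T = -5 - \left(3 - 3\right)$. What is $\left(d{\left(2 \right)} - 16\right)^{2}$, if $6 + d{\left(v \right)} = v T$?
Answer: $1024$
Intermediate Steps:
$T = -5$ ($T = -5 - 0 = -5 + 0 = -5$)
$d{\left(v \right)} = -6 - 5 v$ ($d{\left(v \right)} = -6 + v \left(-5\right) = -6 - 5 v$)
$\left(d{\left(2 \right)} - 16\right)^{2} = \left(\left(-6 - 10\right) - 16\right)^{2} = \left(-16 - 16\right)^{2} = \left(-32\right)^{2} = 1024$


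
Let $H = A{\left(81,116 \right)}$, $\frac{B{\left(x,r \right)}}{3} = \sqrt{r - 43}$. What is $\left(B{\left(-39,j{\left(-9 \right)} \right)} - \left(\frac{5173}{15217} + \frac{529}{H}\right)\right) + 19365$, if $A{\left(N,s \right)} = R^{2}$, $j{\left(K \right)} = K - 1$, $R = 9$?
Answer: $\frac{23860384799}{1232577} + 3 i \sqrt{53} \approx 19358.0 + 21.84 i$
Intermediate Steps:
$j{\left(K \right)} = -1 + K$ ($j{\left(K \right)} = K - 1 = -1 + K$)
$A{\left(N,s \right)} = 81$ ($A{\left(N,s \right)} = 9^{2} = 81$)
$B{\left(x,r \right)} = 3 \sqrt{-43 + r}$ ($B{\left(x,r \right)} = 3 \sqrt{r - 43} = 3 \sqrt{-43 + r}$)
$H = 81$
$\left(B{\left(-39,j{\left(-9 \right)} \right)} - \left(\frac{5173}{15217} + \frac{529}{H}\right)\right) + 19365 = \left(3 \sqrt{-43 - 10} - \left(\frac{529}{81} + \frac{5173}{15217}\right)\right) + 19365 = \left(3 \sqrt{-43 - 10} - \frac{8468806}{1232577}\right) + 19365 = \left(3 \sqrt{-53} - \frac{8468806}{1232577}\right) + 19365 = \left(3 i \sqrt{53} - \frac{8468806}{1232577}\right) + 19365 = \left(- \frac{8468806}{1232577} + 3 i \sqrt{53}\right) + 19365 = \frac{23860384799}{1232577} + 3 i \sqrt{53}$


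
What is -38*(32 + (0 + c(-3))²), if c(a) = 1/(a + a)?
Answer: -21907/18 ≈ -1217.1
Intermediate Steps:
c(a) = 1/(2*a)
-38*(32 + (0 + c(-3))²) = -38*(32 + (0 + (½)/(-3))²) = -38*(32 + (0 + (½)*(-⅓))²) = -38*(32 + (0 - ⅙)²) = -38*(32 + (-⅙)²) = -38*(32 + 1/36) = -38*1153/36 = -21907/18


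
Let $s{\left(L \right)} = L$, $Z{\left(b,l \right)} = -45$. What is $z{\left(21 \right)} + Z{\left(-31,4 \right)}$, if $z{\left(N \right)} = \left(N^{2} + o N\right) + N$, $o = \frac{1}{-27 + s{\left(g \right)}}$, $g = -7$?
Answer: $\frac{14157}{34} \approx 416.38$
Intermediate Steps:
$o = - \frac{1}{34}$ ($o = \frac{1}{-27 - 7} = \frac{1}{-34} = - \frac{1}{34} \approx -0.029412$)
$z{\left(N \right)} = N^{2} + \frac{33 N}{34}$ ($z{\left(N \right)} = \left(N^{2} - \frac{N}{34}\right) + N = N^{2} + \frac{33 N}{34}$)
$z{\left(21 \right)} + Z{\left(-31,4 \right)} = \frac{1}{34} \cdot 21 \left(33 + 34 \cdot 21\right) - 45 = \frac{1}{34} \cdot 21 \left(33 + 714\right) - 45 = \frac{1}{34} \cdot 21 \cdot 747 - 45 = \frac{15687}{34} - 45 = \frac{14157}{34}$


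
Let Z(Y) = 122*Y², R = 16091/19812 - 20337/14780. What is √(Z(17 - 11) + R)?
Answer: √1470862647973996485/18301335 ≈ 66.268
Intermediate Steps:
R = -10318229/18301335 (R = 16091*(1/19812) - 20337*1/14780 = 16091/19812 - 20337/14780 = -10318229/18301335 ≈ -0.56380)
√(Z(17 - 11) + R) = √(122*(17 - 11)² - 10318229/18301335) = √(122*6² - 10318229/18301335) = √(122*36 - 10318229/18301335) = √(4392 - 10318229/18301335) = √(80369145091/18301335) = √1470862647973996485/18301335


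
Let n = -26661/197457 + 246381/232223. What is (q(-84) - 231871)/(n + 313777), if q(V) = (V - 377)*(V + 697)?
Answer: -7863420511553568/4795996957906187 ≈ -1.6396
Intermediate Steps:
q(V) = (-377 + V)*(697 + V)
n = 14152785238/15284685637 (n = -26661*1/197457 + 246381*(1/232223) = -8887/65819 + 246381/232223 = 14152785238/15284685637 ≈ 0.92595)
(q(-84) - 231871)/(n + 313777) = ((-262769 + (-84)**2 + 320*(-84)) - 231871)/(14152785238/15284685637 + 313777) = ((-262769 + 7056 - 26880) - 231871)/(4795996957906187/15284685637) = (-282593 - 231871)*(15284685637/4795996957906187) = -514464*15284685637/4795996957906187 = -7863420511553568/4795996957906187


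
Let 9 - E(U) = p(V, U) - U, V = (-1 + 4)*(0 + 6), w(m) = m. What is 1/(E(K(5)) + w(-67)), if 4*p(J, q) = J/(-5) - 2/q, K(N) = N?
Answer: -1/52 ≈ -0.019231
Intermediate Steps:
V = 18 (V = 3*6 = 18)
p(J, q) = -1/(2*q) - J/20 (p(J, q) = (J/(-5) - 2/q)/4 = (J*(-⅕) - 2/q)/4 = (-J/5 - 2/q)/4 = (-2/q - J/5)/4 = -1/(2*q) - J/20)
E(U) = 9 + U - (-10 - 18*U)/(20*U) (E(U) = 9 - ((-10 - 1*18*U)/(20*U) - U) = 9 - ((-10 - 18*U)/(20*U) - U) = 9 - (-U + (-10 - 18*U)/(20*U)) = 9 + (U - (-10 - 18*U)/(20*U)) = 9 + U - (-10 - 18*U)/(20*U))
1/(E(K(5)) + w(-67)) = 1/((99/10 + 5 + (½)/5) - 67) = 1/((99/10 + 5 + (½)*(⅕)) - 67) = 1/((99/10 + 5 + ⅒) - 67) = 1/(15 - 67) = 1/(-52) = -1/52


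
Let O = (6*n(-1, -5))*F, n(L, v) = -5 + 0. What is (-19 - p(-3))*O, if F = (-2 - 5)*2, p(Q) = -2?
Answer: -7140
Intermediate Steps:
n(L, v) = -5
F = -14 (F = -7*2 = -14)
O = 420 (O = (6*(-5))*(-14) = -30*(-14) = 420)
(-19 - p(-3))*O = (-19 - 1*(-2))*420 = (-19 + 2)*420 = -17*420 = -7140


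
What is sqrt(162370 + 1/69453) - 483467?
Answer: -483467 + sqrt(87025254226087)/23151 ≈ -4.8306e+5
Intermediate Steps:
sqrt(162370 + 1/69453) - 483467 = sqrt(11277083611/69453) - 483467 = sqrt(87025254226087)/23151 - 483467 = -483467 + sqrt(87025254226087)/23151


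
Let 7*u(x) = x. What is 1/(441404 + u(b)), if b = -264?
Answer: 7/3089564 ≈ 2.2657e-6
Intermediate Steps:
u(x) = x/7
1/(441404 + u(b)) = 1/(441404 + (⅐)*(-264)) = 1/(441404 - 264/7) = 1/(3089564/7) = 7/3089564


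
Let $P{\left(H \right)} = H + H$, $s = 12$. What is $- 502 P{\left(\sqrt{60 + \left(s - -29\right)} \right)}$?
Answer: $- 1004 \sqrt{101} \approx -10090.0$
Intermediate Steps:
$P{\left(H \right)} = 2 H$
$- 502 P{\left(\sqrt{60 + \left(s - -29\right)} \right)} = - 502 \cdot 2 \sqrt{60 + \left(12 - -29\right)} = - 502 \cdot 2 \sqrt{60 + \left(12 + 29\right)} = - 502 \cdot 2 \sqrt{60 + 41} = - 502 \cdot 2 \sqrt{101} = - 1004 \sqrt{101}$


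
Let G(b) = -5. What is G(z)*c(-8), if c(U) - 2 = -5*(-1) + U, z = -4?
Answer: 5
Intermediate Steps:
c(U) = 7 + U (c(U) = 2 + (-5*(-1) + U) = 2 + (5 + U) = 7 + U)
G(z)*c(-8) = -5*(7 - 8) = -5*(-1) = 5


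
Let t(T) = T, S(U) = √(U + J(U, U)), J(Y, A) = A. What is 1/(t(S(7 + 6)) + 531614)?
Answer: 265807/141306722485 - √26/282613444970 ≈ 1.8810e-6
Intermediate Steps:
S(U) = √2*√U (S(U) = √(U + U) = √(2*U) = √2*√U)
1/(t(S(7 + 6)) + 531614) = 1/(√2*√(7 + 6) + 531614) = 1/(√2*√13 + 531614) = 1/(√26 + 531614) = 1/(531614 + √26)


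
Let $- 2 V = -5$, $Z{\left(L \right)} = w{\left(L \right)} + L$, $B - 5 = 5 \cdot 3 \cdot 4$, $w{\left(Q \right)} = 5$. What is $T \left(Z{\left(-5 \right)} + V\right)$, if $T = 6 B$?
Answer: $975$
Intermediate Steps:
$B = 65$ ($B = 5 + 5 \cdot 3 \cdot 4 = 5 + 15 \cdot 4 = 5 + 60 = 65$)
$Z{\left(L \right)} = 5 + L$
$V = \frac{5}{2}$ ($V = \left(- \frac{1}{2}\right) \left(-5\right) = \frac{5}{2} \approx 2.5$)
$T = 390$ ($T = 6 \cdot 65 = 390$)
$T \left(Z{\left(-5 \right)} + V\right) = 390 \left(\left(5 - 5\right) + \frac{5}{2}\right) = 390 \left(0 + \frac{5}{2}\right) = 390 \cdot \frac{5}{2} = 975$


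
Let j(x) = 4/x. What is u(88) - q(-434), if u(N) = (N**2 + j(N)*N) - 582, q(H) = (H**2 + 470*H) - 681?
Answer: 23471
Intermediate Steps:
q(H) = -681 + H**2 + 470*H
u(N) = -578 + N**2 (u(N) = (N**2 + (4/N)*N) - 582 = (N**2 + 4) - 582 = (4 + N**2) - 582 = -578 + N**2)
u(88) - q(-434) = (-578 + 88**2) - (-681 + (-434)**2 + 470*(-434)) = (-578 + 7744) - (-681 + 188356 - 203980) = 7166 - 1*(-16305) = 7166 + 16305 = 23471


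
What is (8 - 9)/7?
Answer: -⅐ ≈ -0.14286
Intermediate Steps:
(8 - 9)/7 = -1*⅐ = -⅐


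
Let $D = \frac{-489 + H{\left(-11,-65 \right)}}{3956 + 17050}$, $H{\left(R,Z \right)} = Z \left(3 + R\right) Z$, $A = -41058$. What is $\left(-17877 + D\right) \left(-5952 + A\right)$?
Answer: $\frac{2942501247085}{3501} \approx 8.4047 \cdot 10^{8}$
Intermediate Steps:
$H{\left(R,Z \right)} = Z^{2} \left(3 + R\right)$
$D = - \frac{34289}{21006}$ ($D = \frac{-489 + \left(-65\right)^{2} \left(3 - 11\right)}{3956 + 17050} = \frac{-489 + 4225 \left(-8\right)}{21006} = \left(-489 - 33800\right) \frac{1}{21006} = \left(-34289\right) \frac{1}{21006} = - \frac{34289}{21006} \approx -1.6323$)
$\left(-17877 + D\right) \left(-5952 + A\right) = \left(-17877 - \frac{34289}{21006}\right) \left(-5952 - 41058\right) = \left(- \frac{375558551}{21006}\right) \left(-47010\right) = \frac{2942501247085}{3501}$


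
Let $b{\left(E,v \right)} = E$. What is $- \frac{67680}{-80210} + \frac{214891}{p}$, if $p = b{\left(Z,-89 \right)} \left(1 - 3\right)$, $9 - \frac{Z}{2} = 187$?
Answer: $\frac{1728459527}{5710952} \approx 302.66$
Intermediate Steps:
$Z = -356$ ($Z = 18 - 374 = -356$)
$p = 712$ ($p = - 356 \left(1 - 3\right) = \left(-356\right) \left(-2\right) = 712$)
$- \frac{67680}{-80210} + \frac{214891}{p} = - \frac{67680}{-80210} + \frac{214891}{712} = \left(-67680\right) \left(- \frac{1}{80210}\right) + 214891 \cdot \frac{1}{712} = \frac{6768}{8021} + \frac{214891}{712} = \frac{1728459527}{5710952}$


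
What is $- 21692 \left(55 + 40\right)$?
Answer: $-2060740$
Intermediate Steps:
$- 21692 \left(55 + 40\right) = \left(-21692\right) 95 = -2060740$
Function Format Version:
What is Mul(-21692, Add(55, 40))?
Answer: -2060740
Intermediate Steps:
Mul(-21692, Add(55, 40)) = Mul(-21692, 95) = -2060740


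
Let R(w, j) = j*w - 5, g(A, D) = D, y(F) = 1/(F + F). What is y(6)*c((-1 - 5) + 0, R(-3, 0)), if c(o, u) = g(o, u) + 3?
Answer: -⅙ ≈ -0.16667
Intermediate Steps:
y(F) = 1/(2*F)
R(w, j) = -5 + j*w
c(o, u) = 3 + u (c(o, u) = u + 3 = 3 + u)
y(6)*c((-1 - 5) + 0, R(-3, 0)) = ((½)/6)*(3 + (-5 + 0*(-3))) = ((½)*(⅙))*(3 + (-5 + 0)) = (3 - 5)/12 = (1/12)*(-2) = -⅙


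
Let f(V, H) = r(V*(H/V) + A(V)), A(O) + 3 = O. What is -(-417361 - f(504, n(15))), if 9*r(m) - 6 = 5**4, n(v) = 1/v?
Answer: 3756880/9 ≈ 4.1743e+5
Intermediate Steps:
A(O) = -3 + O
n(v) = 1/v
r(m) = 631/9 (r(m) = 2/3 + (1/9)*5**4 = 2/3 + (1/9)*625 = 2/3 + 625/9 = 631/9)
f(V, H) = 631/9
-(-417361 - f(504, n(15))) = -(-417361 - 1*631/9) = -(-417361 - 631/9) = -1*(-3756880/9) = 3756880/9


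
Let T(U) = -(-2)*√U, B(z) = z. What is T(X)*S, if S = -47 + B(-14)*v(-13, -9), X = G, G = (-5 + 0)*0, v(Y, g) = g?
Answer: 0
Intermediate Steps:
G = 0 (G = -5*0 = 0)
X = 0
T(U) = 2*√U
S = 79 (S = -47 - 14*(-9) = -47 + 126 = 79)
T(X)*S = (2*√0)*79 = (2*0)*79 = 0*79 = 0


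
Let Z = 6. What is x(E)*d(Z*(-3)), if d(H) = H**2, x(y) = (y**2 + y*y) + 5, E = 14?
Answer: 128628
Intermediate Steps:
x(y) = 5 + 2*y**2 (x(y) = (y**2 + y**2) + 5 = 2*y**2 + 5 = 5 + 2*y**2)
x(E)*d(Z*(-3)) = (5 + 2*14**2)*(6*(-3))**2 = (5 + 2*196)*(-18)**2 = (5 + 392)*324 = 397*324 = 128628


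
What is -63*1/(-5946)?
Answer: 21/1982 ≈ 0.010595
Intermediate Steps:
-63*1/(-5946) = -63*(-1/5946) = 21/1982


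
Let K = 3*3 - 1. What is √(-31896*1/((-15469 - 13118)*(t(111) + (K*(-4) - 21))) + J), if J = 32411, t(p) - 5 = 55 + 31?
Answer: √1062416189650127/181051 ≈ 180.03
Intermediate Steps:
t(p) = 91 (t(p) = 5 + (55 + 31) = 5 + 86 = 91)
K = 8 (K = 9 - 1 = 8)
√(-31896*1/((-15469 - 13118)*(t(111) + (K*(-4) - 21))) + J) = √(-31896*1/((-15469 - 13118)*(91 + (8*(-4) - 21))) + 32411) = √(-31896*(-1/(28587*(91 + (-32 - 21)))) + 32411) = √(-31896*(-1/(28587*(91 - 53))) + 32411) = √(-31896/((-28587*38)) + 32411) = √(-31896/(-1086306) + 32411) = √(-31896*(-1/1086306) + 32411) = √(5316/181051 + 32411) = √(5868049277/181051) = √1062416189650127/181051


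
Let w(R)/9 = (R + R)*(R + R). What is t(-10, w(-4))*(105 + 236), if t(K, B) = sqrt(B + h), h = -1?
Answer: 1705*sqrt(23) ≈ 8176.9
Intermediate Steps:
w(R) = 36*R**2 (w(R) = 9*((R + R)*(R + R)) = 9*((2*R)*(2*R)) = 9*(4*R**2) = 36*R**2)
t(K, B) = sqrt(-1 + B) (t(K, B) = sqrt(B - 1) = sqrt(-1 + B))
t(-10, w(-4))*(105 + 236) = sqrt(-1 + 36*(-4)**2)*(105 + 236) = sqrt(-1 + 36*16)*341 = sqrt(-1 + 576)*341 = sqrt(575)*341 = (5*sqrt(23))*341 = 1705*sqrt(23)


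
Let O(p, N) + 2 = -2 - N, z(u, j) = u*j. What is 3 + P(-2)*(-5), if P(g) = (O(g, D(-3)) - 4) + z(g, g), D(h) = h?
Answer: 8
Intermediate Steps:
z(u, j) = j*u
O(p, N) = -4 - N (O(p, N) = -2 + (-2 - N) = -4 - N)
P(g) = -5 + g**2 (P(g) = ((-4 - 1*(-3)) - 4) + g*g = ((-4 + 3) - 4) + g**2 = (-1 - 4) + g**2 = -5 + g**2)
3 + P(-2)*(-5) = 3 + (-5 + (-2)**2)*(-5) = 3 + (-5 + 4)*(-5) = 3 - 1*(-5) = 3 + 5 = 8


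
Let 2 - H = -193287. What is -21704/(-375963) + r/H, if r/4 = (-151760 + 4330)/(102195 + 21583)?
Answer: 259522438787204/4497443447167923 ≈ 0.057704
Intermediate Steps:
H = 193289 (H = 2 - 1*(-193287) = 2 + 193287 = 193289)
r = -294860/61889 (r = 4*((-151760 + 4330)/(102195 + 21583)) = 4*(-147430/123778) = 4*(-147430*1/123778) = 4*(-73715/61889) = -294860/61889 ≈ -4.7643)
-21704/(-375963) + r/H = -21704/(-375963) - 294860/61889/193289 = -21704*(-1/375963) - 294860/61889*1/193289 = 21704/375963 - 294860/11962462921 = 259522438787204/4497443447167923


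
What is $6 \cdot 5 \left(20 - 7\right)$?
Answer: $390$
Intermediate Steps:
$6 \cdot 5 \left(20 - 7\right) = 30 \left(20 - 7\right) = 30 \cdot 13 = 390$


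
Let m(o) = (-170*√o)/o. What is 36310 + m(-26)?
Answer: 36310 + 85*I*√26/13 ≈ 36310.0 + 33.34*I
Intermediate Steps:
m(o) = -170/√o
36310 + m(-26) = 36310 - (-85)*I*√26/13 = 36310 + 85*I*√26/13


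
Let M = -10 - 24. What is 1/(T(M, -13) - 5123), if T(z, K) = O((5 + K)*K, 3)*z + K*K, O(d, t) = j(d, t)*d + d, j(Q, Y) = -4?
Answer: 1/5654 ≈ 0.00017687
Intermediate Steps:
M = -34
O(d, t) = -3*d (O(d, t) = -4*d + d = -3*d)
T(z, K) = K² - 3*K*z*(5 + K) (T(z, K) = (-3*(5 + K)*K)*z + K*K = (-3*K*(5 + K))*z + K² = -3*K*z*(5 + K) + K² = K² - 3*K*z*(5 + K))
1/(T(M, -13) - 5123) = 1/(-13*(-13 - 3*(-34)*(5 - 13)) - 5123) = 1/(-13*(-13 - 3*(-34)*(-8)) - 5123) = 1/(-13*(-13 - 816) - 5123) = 1/(-13*(-829) - 5123) = 1/(10777 - 5123) = 1/5654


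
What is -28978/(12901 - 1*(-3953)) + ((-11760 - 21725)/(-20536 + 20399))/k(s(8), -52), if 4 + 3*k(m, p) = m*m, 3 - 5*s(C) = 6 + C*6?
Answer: 16198889632/2887401999 ≈ 5.6102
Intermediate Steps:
s(C) = -3/5 - 6*C/5 (s(C) = 3/5 - (6 + C*6)/5 = 3/5 - (6 + 6*C)/5 = 3/5 + (-6/5 - 6*C/5) = -3/5 - 6*C/5)
k(m, p) = -4/3 + m**2/3 (k(m, p) = -4/3 + (m*m)/3 = -4/3 + m**2/3)
-28978/(12901 - 1*(-3953)) + ((-11760 - 21725)/(-20536 + 20399))/k(s(8), -52) = -28978/(12901 - 1*(-3953)) + ((-11760 - 21725)/(-20536 + 20399))/(-4/3 + (-3/5 - 6/5*8)**2/3) = -28978/(12901 + 3953) + (-33485/(-137))/(-4/3 + (-3/5 - 48/5)**2/3) = -28978/16854 + (-33485*(-1/137))/(-4/3 + (-51/5)**2/3) = -28978*1/16854 + 33485/(137*(-4/3 + (1/3)*(2601/25))) = -14489/8427 + 33485/(137*(-4/3 + 867/25)) = -14489/8427 + 33485/(137*(2501/75)) = -14489/8427 + (33485/137)*(75/2501) = -14489/8427 + 2511375/342637 = 16198889632/2887401999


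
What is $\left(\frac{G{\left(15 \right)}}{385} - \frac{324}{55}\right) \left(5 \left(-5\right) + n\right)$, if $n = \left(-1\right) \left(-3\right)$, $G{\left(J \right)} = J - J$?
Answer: $\frac{648}{5} \approx 129.6$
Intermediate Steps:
$G{\left(J \right)} = 0$
$n = 3$
$\left(\frac{G{\left(15 \right)}}{385} - \frac{324}{55}\right) \left(5 \left(-5\right) + n\right) = \left(\frac{0}{385} - \frac{324}{55}\right) \left(5 \left(-5\right) + 3\right) = \left(0 \cdot \frac{1}{385} - \frac{324}{55}\right) \left(-25 + 3\right) = \left(0 - \frac{324}{55}\right) \left(-22\right) = \left(- \frac{324}{55}\right) \left(-22\right) = \frac{648}{5}$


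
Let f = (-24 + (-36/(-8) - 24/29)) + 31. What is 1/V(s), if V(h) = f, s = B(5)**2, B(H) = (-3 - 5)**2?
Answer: 58/619 ≈ 0.093699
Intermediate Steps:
B(H) = 64 (B(H) = (-8)**2 = 64)
s = 4096 (s = 64**2 = 4096)
f = 619/58 (f = (-24 + (-36*(-1/8) - 24*1/29)) + 31 = (-24 + (9/2 - 24/29)) + 31 = (-24 + 213/58) + 31 = -1179/58 + 31 = 619/58 ≈ 10.672)
V(h) = 619/58
1/V(s) = 1/(619/58) = 58/619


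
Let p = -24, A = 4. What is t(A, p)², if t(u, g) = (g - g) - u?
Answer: 16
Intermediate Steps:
t(u, g) = -u (t(u, g) = 0 - u = -u)
t(A, p)² = (-1*4)² = (-4)² = 16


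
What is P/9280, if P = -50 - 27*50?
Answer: -35/232 ≈ -0.15086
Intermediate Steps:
P = -1400 (P = -50 - 1350 = -1400)
P/9280 = -1400/9280 = -1400*1/9280 = -35/232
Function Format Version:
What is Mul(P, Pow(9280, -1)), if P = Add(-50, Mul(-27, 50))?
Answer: Rational(-35, 232) ≈ -0.15086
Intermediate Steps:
P = -1400 (P = Add(-50, -1350) = -1400)
Mul(P, Pow(9280, -1)) = Mul(-1400, Pow(9280, -1)) = Mul(-1400, Rational(1, 9280)) = Rational(-35, 232)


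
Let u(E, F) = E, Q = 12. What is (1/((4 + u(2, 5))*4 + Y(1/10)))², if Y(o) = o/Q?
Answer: 14400/8300161 ≈ 0.0017349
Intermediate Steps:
Y(o) = o/12
(1/((4 + u(2, 5))*4 + Y(1/10)))² = (1/((4 + 2)*4 + (1/12)/10))² = (1/(6*4 + (1/12)*(⅒)))² = (1/(24 + 1/120))² = (1/(2881/120))² = (120/2881)² = 14400/8300161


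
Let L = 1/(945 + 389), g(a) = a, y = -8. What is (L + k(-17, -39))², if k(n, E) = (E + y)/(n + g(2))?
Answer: 3932920369/400400100 ≈ 9.8225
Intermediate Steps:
L = 1/1334 ≈ 0.00074963
k(n, E) = (-8 + E)/(2 + n) (k(n, E) = (E - 8)/(n + 2) = (-8 + E)/(2 + n))
(L + k(-17, -39))² = (1/1334 + (-8 - 39)/(2 - 17))² = (1/1334 - 47/(-15))² = (1/1334 - 1/15*(-47))² = (1/1334 + 47/15)² = (62713/20010)² = 3932920369/400400100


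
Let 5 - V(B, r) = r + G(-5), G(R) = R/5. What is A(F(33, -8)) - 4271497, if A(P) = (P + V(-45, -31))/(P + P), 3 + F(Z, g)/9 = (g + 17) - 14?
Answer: -615095533/144 ≈ -4.2715e+6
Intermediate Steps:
G(R) = R/5 (G(R) = R*(1/5) = R/5)
V(B, r) = 6 - r (V(B, r) = 5 - (r + (1/5)*(-5)) = 5 - (r - 1) = 5 - (-1 + r) = 5 + (1 - r) = 6 - r)
F(Z, g) = 9*g (F(Z, g) = -27 + 9*((g + 17) - 14) = -27 + 9*((17 + g) - 14) = -27 + 9*(3 + g) = -27 + (27 + 9*g) = 9*g)
A(P) = (37 + P)/(2*P) (A(P) = (P + (6 - 1*(-31)))/(P + P) = (P + (6 + 31))/((2*P)) = (P + 37)*(1/(2*P)) = (37 + P)*(1/(2*P)) = (37 + P)/(2*P))
A(F(33, -8)) - 4271497 = (37 + 9*(-8))/(2*((9*(-8)))) - 4271497 = (1/2)*(37 - 72)/(-72) - 4271497 = (1/2)*(-1/72)*(-35) - 4271497 = 35/144 - 4271497 = -615095533/144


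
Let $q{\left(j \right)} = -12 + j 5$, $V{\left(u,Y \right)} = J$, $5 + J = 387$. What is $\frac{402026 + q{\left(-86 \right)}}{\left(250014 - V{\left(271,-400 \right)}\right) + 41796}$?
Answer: $\frac{100396}{72857} \approx 1.378$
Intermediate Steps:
$J = 382$ ($J = -5 + 387 = 382$)
$V{\left(u,Y \right)} = 382$
$q{\left(j \right)} = -12 + 5 j$
$\frac{402026 + q{\left(-86 \right)}}{\left(250014 - V{\left(271,-400 \right)}\right) + 41796} = \frac{402026 + \left(-12 + 5 \left(-86\right)\right)}{\left(250014 - 382\right) + 41796} = \frac{402026 - 442}{\left(250014 - 382\right) + 41796} = \frac{402026 - 442}{249632 + 41796} = \frac{401584}{291428} = 401584 \cdot \frac{1}{291428} = \frac{100396}{72857}$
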